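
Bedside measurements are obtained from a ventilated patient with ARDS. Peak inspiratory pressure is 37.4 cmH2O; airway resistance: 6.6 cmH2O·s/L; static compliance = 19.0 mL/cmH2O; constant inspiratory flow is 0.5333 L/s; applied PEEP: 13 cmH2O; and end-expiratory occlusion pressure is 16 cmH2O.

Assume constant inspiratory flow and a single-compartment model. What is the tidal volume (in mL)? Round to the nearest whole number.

Total PEEP = 16 cmH2O (set 13 + intrinsic 3); this is the baseline alveolar pressure.
Equation of motion (constant flow): PIP = Vt/C + R·V̇ + PEEP.
Vt/C = PIP − R·V̇ − PEEP = 37.4 − 3.52 − 16 = 17.88 cmH2O.
Vt = C × 17.88 = 19.0 × 17.88 = 339.72 mL.

340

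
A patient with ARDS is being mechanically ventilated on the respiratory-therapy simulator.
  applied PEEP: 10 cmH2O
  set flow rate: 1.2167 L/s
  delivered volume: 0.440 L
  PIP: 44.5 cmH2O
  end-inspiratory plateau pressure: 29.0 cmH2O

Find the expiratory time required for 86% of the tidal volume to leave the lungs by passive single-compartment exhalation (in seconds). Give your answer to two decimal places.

0.58

R = (PIP − Pplat)/V̇ = (44.5 − 29.0) / 1.2167 = 15.5/1.2167 = 12.739 cmH2O·s/L.
C = Vt/(Pplat − PEEP) = 440.0 / (29.0 − 10) = 440.0/19.0 = 23.158 mL/cmH2O.
τ = R × C = 12.739 × 0.02316 L/cmH2O = 0.295 s.
t = −τ·ln(1 − 0.86) = −0.295·ln(0.14) = 0.58 s.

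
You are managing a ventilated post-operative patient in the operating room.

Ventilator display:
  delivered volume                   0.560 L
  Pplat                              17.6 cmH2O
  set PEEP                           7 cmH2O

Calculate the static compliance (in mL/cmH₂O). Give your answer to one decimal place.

52.8

Cstat = Vt / (Pplat − PEEP) = 560 / (17.6 − 7) = 560 / 10.6 = 52.83 mL/cmH2O.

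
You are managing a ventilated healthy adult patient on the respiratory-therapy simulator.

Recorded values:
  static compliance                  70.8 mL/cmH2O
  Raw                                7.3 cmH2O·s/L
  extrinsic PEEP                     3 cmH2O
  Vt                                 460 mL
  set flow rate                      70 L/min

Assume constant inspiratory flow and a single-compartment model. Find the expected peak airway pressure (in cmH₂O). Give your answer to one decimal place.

18.0

Flow: 70 L/min ÷ 60 = 1.1667 L/s.
Equation of motion (constant flow): PIP = Vt/C + R·V̇ + PEEP.
PIP = 460/70.8 + 7.3×1.1667 + 3 = 6.497 + 8.517 + 3 = 18.014 cmH2O.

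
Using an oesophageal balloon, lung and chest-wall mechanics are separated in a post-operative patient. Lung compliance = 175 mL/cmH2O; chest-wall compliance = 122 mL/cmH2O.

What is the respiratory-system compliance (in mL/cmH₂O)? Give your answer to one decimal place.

71.9

Lung and chest wall are elastances in series: 1/Crs = 1/CL + 1/Ccw.
1/Crs = 1/175 + 1/122 = 0.01391.
Crs = 71.891 mL/cmH2O.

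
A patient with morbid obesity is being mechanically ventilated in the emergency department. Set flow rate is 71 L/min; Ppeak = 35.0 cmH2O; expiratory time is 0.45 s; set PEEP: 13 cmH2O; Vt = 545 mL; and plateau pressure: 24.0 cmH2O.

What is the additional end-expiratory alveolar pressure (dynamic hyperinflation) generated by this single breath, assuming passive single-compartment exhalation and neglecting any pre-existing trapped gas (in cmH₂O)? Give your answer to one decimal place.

Flow: 71 L/min ÷ 60 = 1.1833 L/s.
R = (PIP − Pplat)/V̇ = (35.0 − 24.0) / 1.1833 = 11.0/1.1833 = 9.296 cmH2O·s/L.
C = Vt/(Pplat − PEEP) = 545.0 / (24.0 − 13) = 545.0/11.0 = 49.545 mL/cmH2O.
τ = R × C = 9.296 × 0.04955 L/cmH2O = 0.4606 s.
Fraction remaining = e^(−Te/τ) = e^(−0.45/0.4606) = 0.3764; trapped volume = 545.0 × 0.3764 = 205.14 mL.
Additional alveolar pressure from trapping ≈ V_trapped / C = 205.14 / 49.545 = 4.14 cmH2O.

4.1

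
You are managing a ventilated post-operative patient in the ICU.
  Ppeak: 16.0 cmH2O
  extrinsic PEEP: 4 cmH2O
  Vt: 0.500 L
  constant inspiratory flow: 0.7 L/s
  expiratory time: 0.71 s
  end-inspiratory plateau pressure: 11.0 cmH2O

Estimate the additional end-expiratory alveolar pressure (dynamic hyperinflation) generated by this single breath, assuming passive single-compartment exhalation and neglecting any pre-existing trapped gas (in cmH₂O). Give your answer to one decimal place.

R = (PIP − Pplat)/V̇ = (16.0 − 11.0) / 0.7 = 5.0/0.7 = 7.143 cmH2O·s/L.
C = Vt/(Pplat − PEEP) = 500.0 / (11.0 − 4) = 500.0/7.0 = 71.429 mL/cmH2O.
τ = R × C = 7.143 × 0.07143 L/cmH2O = 0.5102 s.
Fraction remaining = e^(−Te/τ) = e^(−0.71/0.5102) = 0.2487; trapped volume = 500.0 × 0.2487 = 124.35 mL.
Additional alveolar pressure from trapping ≈ V_trapped / C = 124.35 / 71.429 = 1.741 cmH2O.

1.7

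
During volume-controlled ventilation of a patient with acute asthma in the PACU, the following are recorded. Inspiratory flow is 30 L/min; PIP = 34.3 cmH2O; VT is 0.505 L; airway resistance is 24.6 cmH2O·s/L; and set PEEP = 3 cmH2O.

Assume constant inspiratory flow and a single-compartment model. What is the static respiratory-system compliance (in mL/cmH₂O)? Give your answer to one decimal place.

Flow: 30 L/min ÷ 60 = 0.5 L/s.
Equation of motion (constant flow): PIP = Vt/C + R·V̇ + PEEP.
Vt/C = PIP − R·V̇ − PEEP = 34.3 − 24.6×0.5 − 3 = 34.3 − 12.3 − 3 = 19.0 cmH2O.
C = Vt / 19.0 = 505 / 19.0 = 26.579 mL/cmH2O.

26.6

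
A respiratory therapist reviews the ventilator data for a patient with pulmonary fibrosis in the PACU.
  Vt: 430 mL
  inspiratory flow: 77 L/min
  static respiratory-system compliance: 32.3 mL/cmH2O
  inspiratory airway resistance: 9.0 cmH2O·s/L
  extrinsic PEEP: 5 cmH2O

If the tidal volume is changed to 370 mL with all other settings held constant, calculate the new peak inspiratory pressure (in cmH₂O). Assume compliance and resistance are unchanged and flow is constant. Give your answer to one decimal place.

28.0

Flow: 77 L/min ÷ 60 = 1.2833 L/s.
PIP = Vt/C + R·V̇ + PEEP (constant-flow equation of motion).
Only the elastic term changes: ΔPIP = ΔVt / C = (370 − 430) / 32.3 = -1.858 cmH2O.
Original PIP = 430/32.3 + 9.0×1.2833 + 5 = 29.862 cmH2O; new PIP = 29.862 + (-1.858) = 28.004 cmH2O.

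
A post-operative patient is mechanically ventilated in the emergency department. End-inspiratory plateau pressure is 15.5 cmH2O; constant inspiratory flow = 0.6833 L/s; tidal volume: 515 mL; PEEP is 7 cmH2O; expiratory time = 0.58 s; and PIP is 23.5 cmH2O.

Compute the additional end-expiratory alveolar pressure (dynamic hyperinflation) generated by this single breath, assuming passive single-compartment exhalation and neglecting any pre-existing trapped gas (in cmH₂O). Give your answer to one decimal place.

R = (PIP − Pplat)/V̇ = (23.5 − 15.5) / 0.6833 = 8.0/0.6833 = 11.708 cmH2O·s/L.
C = Vt/(Pplat − PEEP) = 515.0 / (15.5 − 7) = 515.0/8.5 = 60.588 mL/cmH2O.
τ = R × C = 11.708 × 0.06059 L/cmH2O = 0.7094 s.
Fraction remaining = e^(−Te/τ) = e^(−0.58/0.7094) = 0.4415; trapped volume = 515.0 × 0.4415 = 227.37 mL.
Additional alveolar pressure from trapping ≈ V_trapped / C = 227.37 / 60.588 = 3.753 cmH2O.

3.8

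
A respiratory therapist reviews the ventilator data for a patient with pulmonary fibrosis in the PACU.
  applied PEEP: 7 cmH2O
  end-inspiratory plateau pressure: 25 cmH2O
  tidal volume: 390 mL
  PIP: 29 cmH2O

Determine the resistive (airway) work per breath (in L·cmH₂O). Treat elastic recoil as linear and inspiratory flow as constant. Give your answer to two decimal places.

With constant inspiratory flow the resistive pressure is constant at PIP − Pplat = 29 − 25 = 4.0 cmH2O, so resistive work = 4.0 × 0.390 = 1.56 L·cmH2O.

1.56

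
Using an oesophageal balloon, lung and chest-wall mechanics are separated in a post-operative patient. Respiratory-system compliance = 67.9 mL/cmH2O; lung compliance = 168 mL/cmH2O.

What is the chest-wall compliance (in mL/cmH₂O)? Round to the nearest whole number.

1/Ccw = 1/Crs − 1/CL.
1/Ccw = 1/67.9 − 1/168 = 0.008775.
Ccw = 113.96 mL/cmH2O.

114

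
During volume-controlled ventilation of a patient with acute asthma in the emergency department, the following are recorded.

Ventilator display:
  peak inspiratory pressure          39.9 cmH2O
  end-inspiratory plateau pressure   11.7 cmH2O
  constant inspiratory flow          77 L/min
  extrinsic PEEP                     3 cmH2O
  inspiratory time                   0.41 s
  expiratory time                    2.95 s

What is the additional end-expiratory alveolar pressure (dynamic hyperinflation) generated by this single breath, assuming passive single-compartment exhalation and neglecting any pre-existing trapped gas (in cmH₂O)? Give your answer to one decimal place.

Flow: 77 L/min ÷ 60 = 1.2833 L/s.
Vt = flow × Ti = 1.2833 L/s × 0.41 s × 1000 mL/L = 526.15 mL.
R = (PIP − Pplat)/V̇ = (39.9 − 11.7) / 1.2833 = 28.2/1.2833 = 21.975 cmH2O·s/L.
C = Vt/(Pplat − PEEP) = 526.15 / (11.7 − 3) = 526.15/8.7 = 60.477 mL/cmH2O.
τ = R × C = 21.975 × 0.06048 L/cmH2O = 1.329 s.
Fraction remaining = e^(−Te/τ) = e^(−2.95/1.329) = 0.1086; trapped volume = 526.15 × 0.1086 = 57.14 mL.
Additional alveolar pressure from trapping ≈ V_trapped / C = 57.14 / 60.477 = 0.9448 cmH2O.

0.9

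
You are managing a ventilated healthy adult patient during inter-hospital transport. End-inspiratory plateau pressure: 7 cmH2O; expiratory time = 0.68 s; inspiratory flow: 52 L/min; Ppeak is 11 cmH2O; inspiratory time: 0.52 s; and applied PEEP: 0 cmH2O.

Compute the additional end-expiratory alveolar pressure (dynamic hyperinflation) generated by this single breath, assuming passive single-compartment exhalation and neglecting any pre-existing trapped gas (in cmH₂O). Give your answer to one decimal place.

Flow: 52 L/min ÷ 60 = 0.8667 L/s.
Vt = flow × Ti = 0.8667 L/s × 0.52 s × 1000 mL/L = 450.68 mL.
R = (PIP − Pplat)/V̇ = (11 − 7) / 0.8667 = 4.0/0.8667 = 4.615 cmH2O·s/L.
C = Vt/(Pplat − PEEP) = 450.68 / (7 − 0) = 450.68/7.0 = 64.383 mL/cmH2O.
τ = R × C = 4.615 × 0.06438 L/cmH2O = 0.2971 s.
Fraction remaining = e^(−Te/τ) = e^(−0.68/0.2971) = 0.1014; trapped volume = 450.68 × 0.1014 = 45.699 mL.
Additional alveolar pressure from trapping ≈ V_trapped / C = 45.699 / 64.383 = 0.7098 cmH2O.

0.7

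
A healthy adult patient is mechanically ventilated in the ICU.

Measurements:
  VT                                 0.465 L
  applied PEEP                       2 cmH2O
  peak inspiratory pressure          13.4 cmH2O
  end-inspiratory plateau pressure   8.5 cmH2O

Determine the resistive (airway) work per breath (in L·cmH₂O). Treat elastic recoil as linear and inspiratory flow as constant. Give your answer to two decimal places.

With constant inspiratory flow the resistive pressure is constant at PIP − Pplat = 13.4 − 8.5 = 4.9 cmH2O, so resistive work = 4.9 × 0.465 = 2.279 L·cmH2O.

2.28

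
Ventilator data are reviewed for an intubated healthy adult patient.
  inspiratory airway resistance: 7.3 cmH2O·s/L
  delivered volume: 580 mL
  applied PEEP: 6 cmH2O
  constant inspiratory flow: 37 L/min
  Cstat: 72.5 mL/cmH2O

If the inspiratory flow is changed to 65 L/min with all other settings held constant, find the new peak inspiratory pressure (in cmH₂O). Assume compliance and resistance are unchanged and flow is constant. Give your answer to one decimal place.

21.9

Flow: 37 L/min ÷ 60 = 0.6167 L/s.
New flow: 65 L/min ÷ 60 = 1.0833 L/s.
PIP = Vt/C + R·V̇ + PEEP (constant-flow equation of motion).
Only the resistive term changes: ΔPIP = R × ΔV̇ = 7.3 × (1.0833 − 0.6167) = 7.3 × 0.4666 = 3.406 cmH2O.
Original PIP = 580/72.5 + 7.3×0.6167 + 6 = 18.502 cmH2O; new PIP = 18.502 + (3.406) = 21.908 cmH2O.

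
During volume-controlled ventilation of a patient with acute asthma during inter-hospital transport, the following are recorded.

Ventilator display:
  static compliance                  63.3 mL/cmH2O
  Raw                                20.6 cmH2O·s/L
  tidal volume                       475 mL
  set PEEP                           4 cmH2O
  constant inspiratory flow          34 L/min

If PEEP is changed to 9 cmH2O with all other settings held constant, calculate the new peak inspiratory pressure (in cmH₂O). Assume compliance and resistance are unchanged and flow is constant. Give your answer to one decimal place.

Flow: 34 L/min ÷ 60 = 0.5667 L/s.
PIP = Vt/C + R·V̇ + PEEP (constant-flow equation of motion).
Only the baseline term changes: ΔPIP = ΔPEEP = 9 − 4 = 5.0 cmH2O.
Original PIP = 475/63.3 + 20.6×0.5667 + 4 = 23.178 cmH2O; new PIP = 23.178 + (5.0) = 28.178 cmH2O.

28.2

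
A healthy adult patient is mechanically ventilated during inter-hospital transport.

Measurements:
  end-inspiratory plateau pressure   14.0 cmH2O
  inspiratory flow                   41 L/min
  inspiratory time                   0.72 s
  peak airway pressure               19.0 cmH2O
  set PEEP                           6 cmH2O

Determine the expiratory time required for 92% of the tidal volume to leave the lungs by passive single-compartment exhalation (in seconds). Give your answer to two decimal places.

Flow: 41 L/min ÷ 60 = 0.6833 L/s.
Vt = flow × Ti = 0.6833 L/s × 0.72 s × 1000 mL/L = 491.98 mL.
R = (PIP − Pplat)/V̇ = (19.0 − 14.0) / 0.6833 = 5.0/0.6833 = 7.317 cmH2O·s/L.
C = Vt/(Pplat − PEEP) = 491.98 / (14.0 − 6) = 491.98/8.0 = 61.498 mL/cmH2O.
τ = R × C = 7.317 × 0.0615 L/cmH2O = 0.45 s.
t = −τ·ln(1 − 0.92) = −0.45·ln(0.08) = 1.137 s.

1.14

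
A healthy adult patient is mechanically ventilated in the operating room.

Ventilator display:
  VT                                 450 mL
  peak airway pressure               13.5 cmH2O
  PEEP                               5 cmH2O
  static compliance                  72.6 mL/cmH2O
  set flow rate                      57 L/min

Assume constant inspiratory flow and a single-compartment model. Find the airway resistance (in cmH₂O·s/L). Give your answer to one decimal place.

Flow: 57 L/min ÷ 60 = 0.95 L/s.
Equation of motion (constant flow): PIP = Vt/C + R·V̇ + PEEP.
R·V̇ = PIP − Vt/C − PEEP = 13.5 − 450/72.6 − 5 = 13.5 − 6.198 − 5 = 2.302 cmH2O.
R = 2.302 / 0.95 = 2.423 cmH2O·s/L.

2.4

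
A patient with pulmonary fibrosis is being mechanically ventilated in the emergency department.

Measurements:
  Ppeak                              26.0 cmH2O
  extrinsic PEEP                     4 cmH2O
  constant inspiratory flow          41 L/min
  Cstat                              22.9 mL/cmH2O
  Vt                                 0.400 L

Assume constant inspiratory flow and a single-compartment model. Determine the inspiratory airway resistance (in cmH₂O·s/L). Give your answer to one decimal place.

6.6

Flow: 41 L/min ÷ 60 = 0.6833 L/s.
Equation of motion (constant flow): PIP = Vt/C + R·V̇ + PEEP.
R·V̇ = PIP − Vt/C − PEEP = 26.0 − 400/22.9 − 4 = 26.0 − 17.467 − 4 = 4.533 cmH2O.
R = 4.533 / 0.6833 = 6.634 cmH2O·s/L.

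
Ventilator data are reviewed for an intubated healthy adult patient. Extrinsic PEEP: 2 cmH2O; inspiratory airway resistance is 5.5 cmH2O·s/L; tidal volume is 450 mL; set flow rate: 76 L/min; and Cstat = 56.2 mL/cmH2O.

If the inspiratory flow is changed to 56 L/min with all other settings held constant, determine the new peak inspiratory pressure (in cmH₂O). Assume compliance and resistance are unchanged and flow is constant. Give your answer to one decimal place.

Flow: 76 L/min ÷ 60 = 1.2667 L/s.
New flow: 56 L/min ÷ 60 = 0.9333 L/s.
PIP = Vt/C + R·V̇ + PEEP (constant-flow equation of motion).
Only the resistive term changes: ΔPIP = R × ΔV̇ = 5.5 × (0.9333 − 1.2667) = 5.5 × -0.3334 = -1.834 cmH2O.
Original PIP = 450/56.2 + 5.5×1.2667 + 2 = 16.974 cmH2O; new PIP = 16.974 + (-1.834) = 15.14 cmH2O.

15.1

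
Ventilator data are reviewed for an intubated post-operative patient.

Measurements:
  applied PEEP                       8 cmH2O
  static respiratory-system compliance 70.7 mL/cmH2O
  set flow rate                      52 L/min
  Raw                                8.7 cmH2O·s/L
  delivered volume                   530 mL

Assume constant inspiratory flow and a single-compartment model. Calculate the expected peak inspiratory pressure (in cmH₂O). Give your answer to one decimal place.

Flow: 52 L/min ÷ 60 = 0.8667 L/s.
Equation of motion (constant flow): PIP = Vt/C + R·V̇ + PEEP.
PIP = 530/70.7 + 8.7×0.8667 + 8 = 7.496 + 7.54 + 8 = 23.036 cmH2O.

23.0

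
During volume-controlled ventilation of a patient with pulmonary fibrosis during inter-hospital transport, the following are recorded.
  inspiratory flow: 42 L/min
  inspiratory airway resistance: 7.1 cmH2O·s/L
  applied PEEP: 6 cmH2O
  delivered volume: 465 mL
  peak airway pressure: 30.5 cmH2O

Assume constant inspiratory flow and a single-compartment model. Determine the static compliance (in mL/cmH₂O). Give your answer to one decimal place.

23.8

Flow: 42 L/min ÷ 60 = 0.7 L/s.
Equation of motion (constant flow): PIP = Vt/C + R·V̇ + PEEP.
Vt/C = PIP − R·V̇ − PEEP = 30.5 − 7.1×0.7 − 6 = 30.5 − 4.97 − 6 = 19.53 cmH2O.
C = Vt / 19.53 = 465 / 19.53 = 23.81 mL/cmH2O.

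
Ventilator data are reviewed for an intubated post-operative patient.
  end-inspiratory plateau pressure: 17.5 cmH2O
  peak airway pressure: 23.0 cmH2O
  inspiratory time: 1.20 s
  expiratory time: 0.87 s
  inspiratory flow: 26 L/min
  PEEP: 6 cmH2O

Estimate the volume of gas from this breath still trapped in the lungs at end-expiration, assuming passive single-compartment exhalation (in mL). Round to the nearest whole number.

Flow: 26 L/min ÷ 60 = 0.4333 L/s.
Vt = flow × Ti = 0.4333 L/s × 1.20 s × 1000 mL/L = 519.96 mL.
R = (PIP − Pplat)/V̇ = (23.0 − 17.5) / 0.4333 = 5.5/0.4333 = 12.693 cmH2O·s/L.
C = Vt/(Pplat − PEEP) = 519.96 / (17.5 − 6) = 519.96/11.5 = 45.214 mL/cmH2O.
τ = R × C = 12.693 × 0.04521 L/cmH2O = 0.5739 s.
Fraction remaining = e^(−Te/τ) = e^(−0.87/0.5739) = 0.2196.
Trapped volume = 519.96 × 0.2196 = 114.18 mL.

114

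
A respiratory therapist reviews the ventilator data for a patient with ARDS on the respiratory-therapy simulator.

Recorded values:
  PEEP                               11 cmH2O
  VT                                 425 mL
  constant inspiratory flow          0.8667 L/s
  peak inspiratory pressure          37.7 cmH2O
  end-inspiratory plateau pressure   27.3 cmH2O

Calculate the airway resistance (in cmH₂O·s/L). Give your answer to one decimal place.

Raw = (PIP − Pplat) / flow = (37.7 − 27.3) / 0.8667 = 10.4 / 0.8667 = 12.0 cmH2O·s/L.

12.0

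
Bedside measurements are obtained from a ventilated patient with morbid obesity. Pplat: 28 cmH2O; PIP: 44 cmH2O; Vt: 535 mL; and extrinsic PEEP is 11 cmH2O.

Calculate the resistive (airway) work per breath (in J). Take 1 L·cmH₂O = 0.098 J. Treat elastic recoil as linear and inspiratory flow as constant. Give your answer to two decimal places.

With constant inspiratory flow the resistive pressure is constant at PIP − Pplat = 44 − 28 = 16.0 cmH2O, so resistive work = 16.0 × 0.535 = 8.56 L·cmH2O.
× 0.098 J/(L·cmH2O) → 0.8389 J.

0.84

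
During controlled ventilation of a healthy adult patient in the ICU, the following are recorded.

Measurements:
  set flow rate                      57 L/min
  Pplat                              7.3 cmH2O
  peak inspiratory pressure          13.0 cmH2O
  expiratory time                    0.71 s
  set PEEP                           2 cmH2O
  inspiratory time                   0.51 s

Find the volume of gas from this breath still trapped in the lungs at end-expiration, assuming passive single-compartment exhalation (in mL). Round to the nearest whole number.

Flow: 57 L/min ÷ 60 = 0.95 L/s.
Vt = flow × Ti = 0.95 L/s × 0.51 s × 1000 mL/L = 484.5 mL.
R = (PIP − Pplat)/V̇ = (13.0 − 7.3) / 0.95 = 5.7/0.95 = 6.0 cmH2O·s/L.
C = Vt/(Pplat − PEEP) = 484.5 / (7.3 − 2) = 484.5/5.3 = 91.415 mL/cmH2O.
τ = R × C = 6.0 × 0.09142 L/cmH2O = 0.5485 s.
Fraction remaining = e^(−Te/τ) = e^(−0.71/0.5485) = 0.2741.
Trapped volume = 484.5 × 0.2741 = 132.8 mL.

133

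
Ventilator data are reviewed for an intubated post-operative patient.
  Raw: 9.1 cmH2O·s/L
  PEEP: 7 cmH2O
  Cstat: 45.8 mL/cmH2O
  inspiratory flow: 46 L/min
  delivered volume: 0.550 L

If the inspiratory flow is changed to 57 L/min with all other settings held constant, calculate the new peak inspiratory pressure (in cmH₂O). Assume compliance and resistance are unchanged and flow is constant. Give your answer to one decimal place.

27.7

Flow: 46 L/min ÷ 60 = 0.7667 L/s.
New flow: 57 L/min ÷ 60 = 0.95 L/s.
PIP = Vt/C + R·V̇ + PEEP (constant-flow equation of motion).
Only the resistive term changes: ΔPIP = R × ΔV̇ = 9.1 × (0.95 − 0.7667) = 9.1 × 0.1833 = 1.668 cmH2O.
Original PIP = 550/45.8 + 9.1×0.7667 + 7 = 25.986 cmH2O; new PIP = 25.986 + (1.668) = 27.654 cmH2O.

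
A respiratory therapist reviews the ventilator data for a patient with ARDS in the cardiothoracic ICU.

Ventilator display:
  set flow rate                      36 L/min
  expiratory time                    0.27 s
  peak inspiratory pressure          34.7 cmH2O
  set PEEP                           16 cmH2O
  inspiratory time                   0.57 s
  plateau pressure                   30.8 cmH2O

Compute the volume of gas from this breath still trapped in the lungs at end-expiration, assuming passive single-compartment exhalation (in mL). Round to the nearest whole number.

Flow: 36 L/min ÷ 60 = 0.6 L/s.
Vt = flow × Ti = 0.6 L/s × 0.57 s × 1000 mL/L = 342.0 mL.
R = (PIP − Pplat)/V̇ = (34.7 − 30.8) / 0.6 = 3.9/0.6 = 6.5 cmH2O·s/L.
C = Vt/(Pplat − PEEP) = 342.0 / (30.8 − 16) = 342.0/14.8 = 23.108 mL/cmH2O.
τ = R × C = 6.5 × 0.02311 L/cmH2O = 0.1502 s.
Fraction remaining = e^(−Te/τ) = e^(−0.27/0.1502) = 0.1657.
Trapped volume = 342.0 × 0.1657 = 56.669 mL.

57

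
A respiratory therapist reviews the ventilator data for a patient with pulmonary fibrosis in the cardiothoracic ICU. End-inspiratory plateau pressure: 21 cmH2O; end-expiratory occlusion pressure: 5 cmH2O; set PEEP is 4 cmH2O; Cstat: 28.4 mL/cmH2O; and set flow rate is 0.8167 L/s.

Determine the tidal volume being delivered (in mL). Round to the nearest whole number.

End-expiratory occlusion gives total PEEP = 5 cmH2O (intrinsic PEEP = 5 − 4 = 1). Use total PEEP for the elastic gradient.
Vt = Cstat × (Pplat − PEEPtotal) = 28.4 × (21 − 5) = 28.4 × 16.0 = 454.4 mL.

454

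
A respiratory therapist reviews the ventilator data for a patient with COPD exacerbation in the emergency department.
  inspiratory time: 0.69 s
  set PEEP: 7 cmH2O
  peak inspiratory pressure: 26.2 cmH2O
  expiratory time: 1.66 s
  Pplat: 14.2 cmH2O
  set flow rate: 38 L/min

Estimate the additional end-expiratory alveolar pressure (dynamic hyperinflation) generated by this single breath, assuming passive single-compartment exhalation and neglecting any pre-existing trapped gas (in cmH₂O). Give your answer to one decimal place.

Flow: 38 L/min ÷ 60 = 0.6333 L/s.
Vt = flow × Ti = 0.6333 L/s × 0.69 s × 1000 mL/L = 436.98 mL.
R = (PIP − Pplat)/V̇ = (26.2 − 14.2) / 0.6333 = 12.0/0.6333 = 18.948 cmH2O·s/L.
C = Vt/(Pplat − PEEP) = 436.98 / (14.2 − 7) = 436.98/7.2 = 60.692 mL/cmH2O.
τ = R × C = 18.948 × 0.06069 L/cmH2O = 1.15 s.
Fraction remaining = e^(−Te/τ) = e^(−1.66/1.15) = 0.2361; trapped volume = 436.98 × 0.2361 = 103.17 mL.
Additional alveolar pressure from trapping ≈ V_trapped / C = 103.17 / 60.692 = 1.7 cmH2O.

1.7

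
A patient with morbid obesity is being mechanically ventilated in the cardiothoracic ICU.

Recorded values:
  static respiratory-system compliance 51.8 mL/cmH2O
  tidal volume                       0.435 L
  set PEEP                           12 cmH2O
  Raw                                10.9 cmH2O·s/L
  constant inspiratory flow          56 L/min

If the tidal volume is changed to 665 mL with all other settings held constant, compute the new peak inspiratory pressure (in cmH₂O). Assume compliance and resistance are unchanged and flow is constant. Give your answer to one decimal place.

Flow: 56 L/min ÷ 60 = 0.9333 L/s.
PIP = Vt/C + R·V̇ + PEEP (constant-flow equation of motion).
Only the elastic term changes: ΔPIP = ΔVt / C = (665 − 435) / 51.8 = 4.44 cmH2O.
Original PIP = 435/51.8 + 10.9×0.9333 + 12 = 30.571 cmH2O; new PIP = 30.571 + (4.44) = 35.011 cmH2O.

35.0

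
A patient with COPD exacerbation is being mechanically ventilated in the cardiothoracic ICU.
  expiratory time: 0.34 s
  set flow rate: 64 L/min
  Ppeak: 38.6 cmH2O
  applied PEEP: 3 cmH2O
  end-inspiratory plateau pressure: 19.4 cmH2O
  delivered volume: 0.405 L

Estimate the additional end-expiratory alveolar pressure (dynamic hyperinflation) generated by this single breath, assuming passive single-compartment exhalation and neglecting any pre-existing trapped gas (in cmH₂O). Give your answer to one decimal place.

Flow: 64 L/min ÷ 60 = 1.0667 L/s.
R = (PIP − Pplat)/V̇ = (38.6 − 19.4) / 1.0667 = 19.2/1.0667 = 17.999 cmH2O·s/L.
C = Vt/(Pplat − PEEP) = 405.0 / (19.4 − 3) = 405.0/16.4 = 24.695 mL/cmH2O.
τ = R × C = 17.999 × 0.0247 L/cmH2O = 0.4446 s.
Fraction remaining = e^(−Te/τ) = e^(−0.34/0.4446) = 0.4655; trapped volume = 405.0 × 0.4655 = 188.53 mL.
Additional alveolar pressure from trapping ≈ V_trapped / C = 188.53 / 24.695 = 7.634 cmH2O.

7.6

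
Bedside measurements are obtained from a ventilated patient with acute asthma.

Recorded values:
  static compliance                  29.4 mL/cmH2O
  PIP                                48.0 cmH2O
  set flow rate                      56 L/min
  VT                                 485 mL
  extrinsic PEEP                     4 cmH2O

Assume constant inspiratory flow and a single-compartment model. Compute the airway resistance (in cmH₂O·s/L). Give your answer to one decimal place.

Flow: 56 L/min ÷ 60 = 0.9333 L/s.
Equation of motion (constant flow): PIP = Vt/C + R·V̇ + PEEP.
R·V̇ = PIP − Vt/C − PEEP = 48.0 − 485/29.4 − 4 = 48.0 − 16.497 − 4 = 27.503 cmH2O.
R = 27.503 / 0.9333 = 29.469 cmH2O·s/L.

29.5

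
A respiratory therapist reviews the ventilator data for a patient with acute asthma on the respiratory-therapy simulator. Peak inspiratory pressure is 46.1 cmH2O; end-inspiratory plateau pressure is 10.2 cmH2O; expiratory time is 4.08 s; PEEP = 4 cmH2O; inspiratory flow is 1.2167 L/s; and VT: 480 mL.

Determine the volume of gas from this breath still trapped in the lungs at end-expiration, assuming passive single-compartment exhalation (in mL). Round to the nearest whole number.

R = (PIP − Pplat)/V̇ = (46.1 − 10.2) / 1.2167 = 35.9/1.2167 = 29.506 cmH2O·s/L.
C = Vt/(Pplat − PEEP) = 480.0 / (10.2 − 4) = 480.0/6.2 = 77.419 mL/cmH2O.
τ = R × C = 29.506 × 0.07742 L/cmH2O = 2.284 s.
Fraction remaining = e^(−Te/τ) = e^(−4.08/2.284) = 0.1676.
Trapped volume = 480.0 × 0.1676 = 80.448 mL.

80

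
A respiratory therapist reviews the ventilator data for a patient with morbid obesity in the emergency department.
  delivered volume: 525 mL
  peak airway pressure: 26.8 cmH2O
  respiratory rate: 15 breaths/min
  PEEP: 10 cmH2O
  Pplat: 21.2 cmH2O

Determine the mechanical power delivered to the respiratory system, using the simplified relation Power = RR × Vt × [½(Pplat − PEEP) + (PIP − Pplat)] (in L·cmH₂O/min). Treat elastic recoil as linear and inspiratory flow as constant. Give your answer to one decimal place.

88.2

Per-breath work = Vt × [½(Pplat−PEEP) + (PIP−Pplat)] = 0.525 × [0.5×11.2 + 5.6] = 0.525 × 11.2 = 5.88 L·cmH2O.
Power = 15 × 5.88 = 88.2 L·cmH2O/min.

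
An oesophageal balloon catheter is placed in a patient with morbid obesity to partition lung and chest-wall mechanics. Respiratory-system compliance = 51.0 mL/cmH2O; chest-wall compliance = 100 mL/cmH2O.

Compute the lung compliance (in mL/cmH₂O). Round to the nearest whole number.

104

1/CL = 1/Crs − 1/Ccw.
1/CL = 1/51.0 − 1/100 = 0.009608.
CL = 104.08 mL/cmH2O.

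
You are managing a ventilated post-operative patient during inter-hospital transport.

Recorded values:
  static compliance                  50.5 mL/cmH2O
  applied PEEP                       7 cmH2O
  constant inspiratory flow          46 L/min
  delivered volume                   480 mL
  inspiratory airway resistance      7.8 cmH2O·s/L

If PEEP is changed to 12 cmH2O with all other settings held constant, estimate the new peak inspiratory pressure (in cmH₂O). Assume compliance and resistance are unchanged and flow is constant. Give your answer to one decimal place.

27.5

Flow: 46 L/min ÷ 60 = 0.7667 L/s.
PIP = Vt/C + R·V̇ + PEEP (constant-flow equation of motion).
Only the baseline term changes: ΔPIP = ΔPEEP = 12 − 7 = 5.0 cmH2O.
Original PIP = 480/50.5 + 7.8×0.7667 + 7 = 22.485 cmH2O; new PIP = 22.485 + (5.0) = 27.485 cmH2O.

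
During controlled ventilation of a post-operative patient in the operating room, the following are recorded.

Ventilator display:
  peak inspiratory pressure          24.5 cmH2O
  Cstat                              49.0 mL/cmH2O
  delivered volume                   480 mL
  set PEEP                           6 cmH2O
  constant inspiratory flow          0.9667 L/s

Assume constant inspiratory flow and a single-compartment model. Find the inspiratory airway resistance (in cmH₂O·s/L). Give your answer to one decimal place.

Equation of motion (constant flow): PIP = Vt/C + R·V̇ + PEEP.
R·V̇ = PIP − Vt/C − PEEP = 24.5 − 480/49.0 − 6 = 24.5 − 9.796 − 6 = 8.704 cmH2O.
R = 8.704 / 0.9667 = 9.004 cmH2O·s/L.

9.0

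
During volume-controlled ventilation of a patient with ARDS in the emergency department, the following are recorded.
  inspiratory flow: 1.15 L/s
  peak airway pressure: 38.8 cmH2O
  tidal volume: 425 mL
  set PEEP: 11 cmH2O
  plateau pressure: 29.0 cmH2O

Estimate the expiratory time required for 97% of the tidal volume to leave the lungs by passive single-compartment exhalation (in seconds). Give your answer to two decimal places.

R = (PIP − Pplat)/V̇ = (38.8 − 29.0) / 1.15 = 9.8/1.15 = 8.522 cmH2O·s/L.
C = Vt/(Pplat − PEEP) = 425.0 / (29.0 − 11) = 425.0/18.0 = 23.611 mL/cmH2O.
τ = R × C = 8.522 × 0.02361 L/cmH2O = 0.2012 s.
t = −τ·ln(1 − 0.97) = −0.2012·ln(0.03) = 0.7055 s.

0.71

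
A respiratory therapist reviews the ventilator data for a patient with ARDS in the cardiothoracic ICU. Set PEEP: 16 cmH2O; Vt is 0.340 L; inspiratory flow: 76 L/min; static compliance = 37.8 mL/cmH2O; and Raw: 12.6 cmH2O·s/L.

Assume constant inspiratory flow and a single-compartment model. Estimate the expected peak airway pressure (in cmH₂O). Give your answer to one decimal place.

Flow: 76 L/min ÷ 60 = 1.2667 L/s.
Equation of motion (constant flow): PIP = Vt/C + R·V̇ + PEEP.
PIP = 340/37.8 + 12.6×1.2667 + 16 = 8.995 + 15.96 + 16 = 40.955 cmH2O.

41.0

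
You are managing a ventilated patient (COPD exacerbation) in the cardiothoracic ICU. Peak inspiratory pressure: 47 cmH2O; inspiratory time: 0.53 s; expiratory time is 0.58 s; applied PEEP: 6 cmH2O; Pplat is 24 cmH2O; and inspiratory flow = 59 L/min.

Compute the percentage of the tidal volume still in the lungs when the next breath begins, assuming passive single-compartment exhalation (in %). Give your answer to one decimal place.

42.5

Flow: 59 L/min ÷ 60 = 0.9833 L/s.
Vt = flow × Ti = 0.9833 L/s × 0.53 s × 1000 mL/L = 521.15 mL.
R = (PIP − Pplat)/V̇ = (47 − 24) / 0.9833 = 23.0/0.9833 = 23.391 cmH2O·s/L.
C = Vt/(Pplat − PEEP) = 521.15 / (24 − 6) = 521.15/18.0 = 28.953 mL/cmH2O.
τ = R × C = 23.391 × 0.02895 L/cmH2O = 0.6772 s.
Fraction remaining at end-expiration = e^(−Te/τ) = e^(−0.58/0.6772) = 0.4247 → 42.47%.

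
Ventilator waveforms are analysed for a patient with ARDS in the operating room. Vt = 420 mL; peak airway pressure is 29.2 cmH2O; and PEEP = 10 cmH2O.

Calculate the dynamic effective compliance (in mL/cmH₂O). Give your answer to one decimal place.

21.9

Dynamic compliance = Vt / (PIP − PEEP) = 420 / (29.2 − 10) = 420 / 19.2 = 21.875 mL/cmH2O.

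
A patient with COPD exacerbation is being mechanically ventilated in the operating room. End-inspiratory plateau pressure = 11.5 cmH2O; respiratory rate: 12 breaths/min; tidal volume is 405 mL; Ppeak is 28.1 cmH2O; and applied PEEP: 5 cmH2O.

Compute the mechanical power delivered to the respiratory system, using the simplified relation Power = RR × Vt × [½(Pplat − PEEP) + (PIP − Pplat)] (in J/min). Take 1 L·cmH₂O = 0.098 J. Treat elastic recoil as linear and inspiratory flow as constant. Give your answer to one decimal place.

9.5

Per-breath work = Vt × [½(Pplat−PEEP) + (PIP−Pplat)] = 0.405 × [0.5×6.5 + 16.6] = 0.405 × 19.85 = 8.039 L·cmH2O.
Power = 12 × 8.039 = 96.468 L·cmH2O/min.
× 0.098 J/(L·cmH2O) → 9.454 J/min.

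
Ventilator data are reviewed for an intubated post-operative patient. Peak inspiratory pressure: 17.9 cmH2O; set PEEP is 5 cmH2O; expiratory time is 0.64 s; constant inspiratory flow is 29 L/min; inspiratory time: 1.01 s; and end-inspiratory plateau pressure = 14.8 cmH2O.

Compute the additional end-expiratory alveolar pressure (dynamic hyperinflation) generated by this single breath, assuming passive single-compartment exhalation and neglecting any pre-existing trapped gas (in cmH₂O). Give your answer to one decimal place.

Flow: 29 L/min ÷ 60 = 0.4833 L/s.
Vt = flow × Ti = 0.4833 L/s × 1.01 s × 1000 mL/L = 488.13 mL.
R = (PIP − Pplat)/V̇ = (17.9 − 14.8) / 0.4833 = 3.1/0.4833 = 6.414 cmH2O·s/L.
C = Vt/(Pplat − PEEP) = 488.13 / (14.8 − 5) = 488.13/9.8 = 49.809 mL/cmH2O.
τ = R × C = 6.414 × 0.04981 L/cmH2O = 0.3195 s.
Fraction remaining = e^(−Te/τ) = e^(−0.64/0.3195) = 0.1349; trapped volume = 488.13 × 0.1349 = 65.849 mL.
Additional alveolar pressure from trapping ≈ V_trapped / C = 65.849 / 49.809 = 1.322 cmH2O.

1.3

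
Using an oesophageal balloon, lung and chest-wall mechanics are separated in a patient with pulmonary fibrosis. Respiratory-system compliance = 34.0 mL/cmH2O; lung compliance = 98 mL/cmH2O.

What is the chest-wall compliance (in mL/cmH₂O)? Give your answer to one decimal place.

52.1

1/Ccw = 1/Crs − 1/CL.
1/Ccw = 1/34.0 − 1/98 = 0.01921.
Ccw = 52.056 mL/cmH2O.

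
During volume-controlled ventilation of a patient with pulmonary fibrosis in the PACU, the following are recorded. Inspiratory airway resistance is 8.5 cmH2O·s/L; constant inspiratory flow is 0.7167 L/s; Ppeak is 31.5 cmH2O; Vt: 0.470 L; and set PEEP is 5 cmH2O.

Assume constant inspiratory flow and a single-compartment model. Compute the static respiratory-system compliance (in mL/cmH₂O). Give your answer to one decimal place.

23.0

Equation of motion (constant flow): PIP = Vt/C + R·V̇ + PEEP.
Vt/C = PIP − R·V̇ − PEEP = 31.5 − 8.5×0.7167 − 5 = 31.5 − 6.092 − 5 = 20.408 cmH2O.
C = Vt / 20.408 = 470 / 20.408 = 23.03 mL/cmH2O.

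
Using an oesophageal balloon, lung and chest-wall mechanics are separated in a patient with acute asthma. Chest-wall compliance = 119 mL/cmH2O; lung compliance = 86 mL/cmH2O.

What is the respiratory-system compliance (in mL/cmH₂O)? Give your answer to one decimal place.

49.9

Lung and chest wall are elastances in series: 1/Crs = 1/CL + 1/Ccw.
1/Crs = 1/86 + 1/119 = 0.02003.
Crs = 49.925 mL/cmH2O.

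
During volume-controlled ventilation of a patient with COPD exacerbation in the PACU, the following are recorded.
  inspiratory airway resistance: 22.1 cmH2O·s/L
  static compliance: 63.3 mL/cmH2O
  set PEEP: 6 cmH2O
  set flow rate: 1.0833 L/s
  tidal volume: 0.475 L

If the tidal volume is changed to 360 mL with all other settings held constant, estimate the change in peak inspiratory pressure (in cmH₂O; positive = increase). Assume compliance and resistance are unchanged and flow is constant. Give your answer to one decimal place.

PIP = Vt/C + R·V̇ + PEEP (constant-flow equation of motion).
Only the elastic term changes: ΔPIP = ΔVt / C = (360 − 475) / 63.3 = -1.817 cmH2O.

-1.8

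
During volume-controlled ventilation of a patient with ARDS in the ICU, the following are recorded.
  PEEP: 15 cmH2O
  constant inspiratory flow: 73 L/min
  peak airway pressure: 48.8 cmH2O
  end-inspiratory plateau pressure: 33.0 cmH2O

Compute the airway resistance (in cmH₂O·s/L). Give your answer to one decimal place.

Flow: 73 L/min ÷ 60 = 1.2167 L/s.
Raw = (PIP − Pplat) / flow = (48.8 − 33.0) / 1.2167 = 15.8 / 1.2167 = 12.986 cmH2O·s/L.

13.0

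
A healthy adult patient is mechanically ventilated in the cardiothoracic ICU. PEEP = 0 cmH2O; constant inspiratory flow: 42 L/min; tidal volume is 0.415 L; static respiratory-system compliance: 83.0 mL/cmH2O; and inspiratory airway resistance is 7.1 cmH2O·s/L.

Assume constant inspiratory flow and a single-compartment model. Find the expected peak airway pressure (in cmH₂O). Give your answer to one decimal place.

Flow: 42 L/min ÷ 60 = 0.7 L/s.
Equation of motion (constant flow): PIP = Vt/C + R·V̇ + PEEP.
PIP = 415/83.0 + 7.1×0.7 + 0 = 5.0 + 4.97 + 0 = 9.97 cmH2O.

10.0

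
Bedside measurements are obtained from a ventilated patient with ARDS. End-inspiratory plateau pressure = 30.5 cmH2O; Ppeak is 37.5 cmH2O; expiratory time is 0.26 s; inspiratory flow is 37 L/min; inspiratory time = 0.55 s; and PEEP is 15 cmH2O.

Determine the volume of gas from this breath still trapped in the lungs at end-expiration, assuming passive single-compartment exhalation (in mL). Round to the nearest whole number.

Flow: 37 L/min ÷ 60 = 0.6167 L/s.
Vt = flow × Ti = 0.6167 L/s × 0.55 s × 1000 mL/L = 339.19 mL.
R = (PIP − Pplat)/V̇ = (37.5 − 30.5) / 0.6167 = 7.0/0.6167 = 11.351 cmH2O·s/L.
C = Vt/(Pplat − PEEP) = 339.19 / (30.5 − 15) = 339.19/15.5 = 21.883 mL/cmH2O.
τ = R × C = 11.351 × 0.02188 L/cmH2O = 0.2484 s.
Fraction remaining = e^(−Te/τ) = e^(−0.26/0.2484) = 0.3511.
Trapped volume = 339.19 × 0.3511 = 119.09 mL.

119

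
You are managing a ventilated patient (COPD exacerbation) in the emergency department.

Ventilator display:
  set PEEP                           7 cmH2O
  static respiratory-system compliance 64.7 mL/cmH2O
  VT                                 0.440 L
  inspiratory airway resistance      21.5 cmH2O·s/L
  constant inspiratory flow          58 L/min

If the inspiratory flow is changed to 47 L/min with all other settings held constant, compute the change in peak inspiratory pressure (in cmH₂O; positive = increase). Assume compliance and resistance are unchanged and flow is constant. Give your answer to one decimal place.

-3.9

Flow: 58 L/min ÷ 60 = 0.9667 L/s.
New flow: 47 L/min ÷ 60 = 0.7833 L/s.
PIP = Vt/C + R·V̇ + PEEP (constant-flow equation of motion).
Only the resistive term changes: ΔPIP = R × ΔV̇ = 21.5 × (0.7833 − 0.9667) = 21.5 × -0.1834 = -3.943 cmH2O.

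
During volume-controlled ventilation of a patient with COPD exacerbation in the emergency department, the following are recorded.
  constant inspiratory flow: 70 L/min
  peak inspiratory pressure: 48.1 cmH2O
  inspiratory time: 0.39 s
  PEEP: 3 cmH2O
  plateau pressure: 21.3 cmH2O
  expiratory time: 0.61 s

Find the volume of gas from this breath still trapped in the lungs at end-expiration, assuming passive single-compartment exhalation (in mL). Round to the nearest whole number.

156

Flow: 70 L/min ÷ 60 = 1.1667 L/s.
Vt = flow × Ti = 1.1667 L/s × 0.39 s × 1000 mL/L = 455.01 mL.
R = (PIP − Pplat)/V̇ = (48.1 − 21.3) / 1.1667 = 26.8/1.1667 = 22.971 cmH2O·s/L.
C = Vt/(Pplat − PEEP) = 455.01 / (21.3 − 3) = 455.01/18.3 = 24.864 mL/cmH2O.
τ = R × C = 22.971 × 0.02486 L/cmH2O = 0.5711 s.
Fraction remaining = e^(−Te/τ) = e^(−0.61/0.5711) = 0.3437.
Trapped volume = 455.01 × 0.3437 = 156.39 mL.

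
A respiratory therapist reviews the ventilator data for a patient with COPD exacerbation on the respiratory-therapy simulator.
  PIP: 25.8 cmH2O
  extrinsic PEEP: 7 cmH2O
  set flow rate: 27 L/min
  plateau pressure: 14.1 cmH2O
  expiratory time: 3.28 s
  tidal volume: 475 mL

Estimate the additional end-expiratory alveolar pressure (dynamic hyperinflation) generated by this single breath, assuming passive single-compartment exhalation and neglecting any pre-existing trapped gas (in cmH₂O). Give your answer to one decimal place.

1.1

Flow: 27 L/min ÷ 60 = 0.45 L/s.
R = (PIP − Pplat)/V̇ = (25.8 − 14.1) / 0.45 = 11.7/0.45 = 26.0 cmH2O·s/L.
C = Vt/(Pplat − PEEP) = 475.0 / (14.1 − 7) = 475.0/7.1 = 66.901 mL/cmH2O.
τ = R × C = 26.0 × 0.0669 L/cmH2O = 1.739 s.
Fraction remaining = e^(−Te/τ) = e^(−3.28/1.739) = 0.1517; trapped volume = 475.0 × 0.1517 = 72.058 mL.
Additional alveolar pressure from trapping ≈ V_trapped / C = 72.058 / 66.901 = 1.077 cmH2O.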